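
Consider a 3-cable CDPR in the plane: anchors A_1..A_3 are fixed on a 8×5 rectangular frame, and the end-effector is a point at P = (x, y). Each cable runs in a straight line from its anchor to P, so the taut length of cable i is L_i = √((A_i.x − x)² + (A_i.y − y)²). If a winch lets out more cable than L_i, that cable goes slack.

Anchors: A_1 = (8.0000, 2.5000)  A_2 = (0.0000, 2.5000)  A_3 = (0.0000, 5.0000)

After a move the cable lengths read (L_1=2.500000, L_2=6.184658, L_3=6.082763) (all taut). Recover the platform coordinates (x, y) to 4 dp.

each cable: (A_i−P)·(A_i−P) = L_i²; let c_i = ‖A_i‖²−L_i²
c_1 = 64.0000+6.2500−6.2500 = 64.0000
row 1: 16.0000x + 0.0000y = 96.0000  (c_2=-32.0000)
row 2: 16.0000x − 5.0000y = 76.0000  (c_3=-12.0000)
Cramer on rows 1–2 → x = 6.0000, y = 4.0000

(6.0000, 4.0000)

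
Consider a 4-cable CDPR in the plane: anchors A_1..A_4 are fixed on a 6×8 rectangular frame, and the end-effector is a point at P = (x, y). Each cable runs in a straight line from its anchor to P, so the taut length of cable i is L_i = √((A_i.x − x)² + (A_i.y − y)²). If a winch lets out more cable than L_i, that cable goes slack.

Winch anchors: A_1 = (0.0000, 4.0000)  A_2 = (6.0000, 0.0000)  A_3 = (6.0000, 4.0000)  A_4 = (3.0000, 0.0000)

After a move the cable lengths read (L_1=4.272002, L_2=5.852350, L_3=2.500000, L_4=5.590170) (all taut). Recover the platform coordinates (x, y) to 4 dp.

(4.0000, 5.5000)

expand ‖A_i−P‖²=L_i² and subtract eq 1 (c_i ≔ ‖A_i‖²−L_i²)
c_1 = 0.0000+16.0000−18.2500 = -2.2500
eq1−eq2 → [-12.0000  8.0000]·P = -4.0000
eq1−eq3 → [-12.0000  0.0000]·P = -48.0000
eq1−eq4 → [-6.0000  8.0000]·P = 20.0000
2×2 solve → P = (4.0000, 5.5000)
check cable 4: ‖A_4−P‖² = 31.2500 ≈ L_4² = 31.2500 ✓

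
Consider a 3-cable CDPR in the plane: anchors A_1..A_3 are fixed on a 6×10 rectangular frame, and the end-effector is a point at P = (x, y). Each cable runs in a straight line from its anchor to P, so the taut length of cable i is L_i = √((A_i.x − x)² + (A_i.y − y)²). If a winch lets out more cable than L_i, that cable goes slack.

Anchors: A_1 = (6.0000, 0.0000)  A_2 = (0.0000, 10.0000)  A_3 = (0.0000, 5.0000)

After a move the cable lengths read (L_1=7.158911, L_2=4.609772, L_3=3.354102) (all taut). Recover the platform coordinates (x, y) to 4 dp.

(3.0000, 6.5000)

circle eqns → linear via eq_j − eq_1; set c_j = A_j·A_j − L_j²
c_1 = 36.0000+0.0000−51.2500 = -15.2500
12.0000·x − 20.0000·y = c_1−c_2 = -94.0000
12.0000·x − 10.0000·y = c_1−c_3 = -29.0000
solve first two rows → x=3.0000, y=6.5000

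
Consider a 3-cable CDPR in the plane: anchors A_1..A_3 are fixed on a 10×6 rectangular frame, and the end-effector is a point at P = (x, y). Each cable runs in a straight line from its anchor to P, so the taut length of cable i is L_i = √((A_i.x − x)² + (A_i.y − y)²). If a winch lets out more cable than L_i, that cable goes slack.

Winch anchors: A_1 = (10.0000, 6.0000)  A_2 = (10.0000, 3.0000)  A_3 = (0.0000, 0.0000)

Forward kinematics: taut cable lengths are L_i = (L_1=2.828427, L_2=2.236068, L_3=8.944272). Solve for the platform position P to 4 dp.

each cable: (A_i−P)·(A_i−P) = L_i²; let q_i = ‖A_i‖²−L_i²
q_1 = 100.0000+36.0000−8.0000 = 128.0000
row 1: 0.0000x + 6.0000y = 24.0000  (q_2=104.0000)
row 2: 20.0000x + 12.0000y = 208.0000  (q_3=-80.0000)
Cramer on rows 1–2 → x = 8.0000, y = 4.0000

(8.0000, 4.0000)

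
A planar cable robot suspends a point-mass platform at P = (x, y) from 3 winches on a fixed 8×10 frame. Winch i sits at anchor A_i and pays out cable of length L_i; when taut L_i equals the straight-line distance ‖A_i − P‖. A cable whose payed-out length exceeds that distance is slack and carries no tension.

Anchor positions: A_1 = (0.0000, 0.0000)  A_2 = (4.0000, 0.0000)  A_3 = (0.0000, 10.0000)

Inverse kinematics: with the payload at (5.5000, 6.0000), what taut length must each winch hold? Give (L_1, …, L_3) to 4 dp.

(8.1394, 6.1847, 6.8007)

L_1: Δ = A_1−P = (-5.5000, -6.0000) → ‖Δ‖ = √66.2500 = 8.1394
L_2: Δ = A_2−P = (-1.5000, -6.0000) → ‖Δ‖ = √38.2500 = 6.1847
L_3: Δ = A_3−P = (-5.5000, 4.0000) → ‖Δ‖ = √46.2500 = 6.8007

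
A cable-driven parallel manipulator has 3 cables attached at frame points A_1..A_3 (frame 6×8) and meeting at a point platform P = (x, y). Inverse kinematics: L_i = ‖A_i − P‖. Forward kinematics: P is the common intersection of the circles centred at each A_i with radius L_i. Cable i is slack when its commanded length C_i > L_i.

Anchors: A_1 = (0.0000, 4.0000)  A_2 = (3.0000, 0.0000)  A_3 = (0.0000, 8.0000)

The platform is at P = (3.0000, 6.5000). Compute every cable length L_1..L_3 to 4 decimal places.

L_1: Δ = A_1−P = (-3.0000, -2.5000) → ‖Δ‖ = √15.2500 = 3.9051
L_2: Δ = A_2−P = (0.0000, -6.5000) → ‖Δ‖ = √42.2500 = 6.5000
L_3: Δ = A_3−P = (-3.0000, 1.5000) → ‖Δ‖ = √11.2500 = 3.3541

(3.9051, 6.5000, 3.3541)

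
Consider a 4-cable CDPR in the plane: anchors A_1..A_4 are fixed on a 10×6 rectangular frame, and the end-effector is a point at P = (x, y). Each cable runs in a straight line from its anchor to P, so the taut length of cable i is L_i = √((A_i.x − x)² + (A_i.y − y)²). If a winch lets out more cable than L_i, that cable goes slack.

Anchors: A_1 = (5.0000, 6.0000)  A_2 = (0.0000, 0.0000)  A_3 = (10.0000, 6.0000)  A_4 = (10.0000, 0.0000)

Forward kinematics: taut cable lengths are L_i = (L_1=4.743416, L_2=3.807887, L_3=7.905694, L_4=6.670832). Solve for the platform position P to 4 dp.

each cable: (A_i−P)·(A_i−P) = L_i²; let k_i = ‖A_i‖²−L_i²
k_1 = 25.0000+36.0000−22.5000 = 38.5000
row 1: 10.0000x + 12.0000y = 53.0000  (k_2=-14.5000)
row 2: -10.0000x + 0.0000y = -35.0000  (k_3=73.5000)
row 3: -10.0000x + 12.0000y = -17.0000  (k_4=55.5000)
Cramer on rows 1–2 → x = 3.5000, y = 1.5000
check cable 4: ‖A_4−P‖² = 44.5000 ≈ L_4² = 44.5000 ✓

(3.5000, 1.5000)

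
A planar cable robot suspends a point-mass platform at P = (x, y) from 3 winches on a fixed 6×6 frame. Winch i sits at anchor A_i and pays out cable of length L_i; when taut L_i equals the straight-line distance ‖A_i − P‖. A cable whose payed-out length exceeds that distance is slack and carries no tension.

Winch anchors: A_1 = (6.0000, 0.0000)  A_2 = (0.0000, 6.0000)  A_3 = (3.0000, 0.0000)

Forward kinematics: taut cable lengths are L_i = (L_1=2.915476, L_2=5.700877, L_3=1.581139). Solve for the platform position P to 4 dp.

expand ‖A_i−P‖²=L_i² and subtract eq 1 (k_i ≔ ‖A_i‖²−L_i²)
k_1 = 36.0000+0.0000−8.5000 = 27.5000
eq1−eq2 → [12.0000  -12.0000]·P = 24.0000
eq1−eq3 → [6.0000  0.0000]·P = 21.0000
2×2 solve → P = (3.5000, 1.5000)

(3.5000, 1.5000)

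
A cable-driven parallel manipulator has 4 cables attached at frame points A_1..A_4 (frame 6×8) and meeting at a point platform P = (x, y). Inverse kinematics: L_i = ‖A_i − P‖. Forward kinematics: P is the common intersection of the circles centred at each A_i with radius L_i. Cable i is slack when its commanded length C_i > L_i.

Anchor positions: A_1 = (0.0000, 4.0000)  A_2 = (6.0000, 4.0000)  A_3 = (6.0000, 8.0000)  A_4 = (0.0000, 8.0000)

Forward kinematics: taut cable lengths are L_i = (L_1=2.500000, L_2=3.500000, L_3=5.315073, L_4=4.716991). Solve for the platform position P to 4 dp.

(2.5000, 4.0000)

expand ‖A_i−P‖²=L_i² and subtract eq 1 (c_i ≔ ‖A_i‖²−L_i²)
c_1 = 0.0000+16.0000−6.2500 = 9.7500
eq1−eq2 → [-12.0000  0.0000]·P = -30.0000
eq1−eq3 → [-12.0000  -8.0000]·P = -62.0000
eq1−eq4 → [0.0000  -8.0000]·P = -32.0000
2×2 solve → P = (2.5000, 4.0000)
check cable 4: ‖A_4−P‖² = 22.2500 ≈ L_4² = 22.2500 ✓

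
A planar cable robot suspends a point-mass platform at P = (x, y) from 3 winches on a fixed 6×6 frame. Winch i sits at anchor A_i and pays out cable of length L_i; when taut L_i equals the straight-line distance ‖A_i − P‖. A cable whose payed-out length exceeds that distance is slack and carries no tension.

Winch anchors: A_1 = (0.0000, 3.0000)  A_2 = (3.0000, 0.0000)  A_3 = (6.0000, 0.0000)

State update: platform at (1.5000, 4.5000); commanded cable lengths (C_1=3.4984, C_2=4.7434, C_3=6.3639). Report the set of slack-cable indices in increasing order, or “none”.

1

i=1: geometric 2.1213 vs commanded 3.4984 ⇒ slack
i=2: geometric 4.7434 vs commanded 4.7434 ⇒ taut
i=3: geometric 6.3640 vs commanded 6.3639 ⇒ taut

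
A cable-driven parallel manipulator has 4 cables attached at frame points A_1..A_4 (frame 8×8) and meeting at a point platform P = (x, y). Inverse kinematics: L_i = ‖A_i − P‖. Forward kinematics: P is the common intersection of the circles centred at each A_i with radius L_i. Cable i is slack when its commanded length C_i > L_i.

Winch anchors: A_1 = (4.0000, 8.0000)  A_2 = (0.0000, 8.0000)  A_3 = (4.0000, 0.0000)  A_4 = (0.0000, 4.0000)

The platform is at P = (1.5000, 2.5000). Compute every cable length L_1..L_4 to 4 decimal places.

(6.0415, 5.7009, 3.5355, 2.1213)

cable 1: Δx=2.5000, Δy=5.5000; L_1 = √(Δx²+Δy²) = 6.0415
cable 2: Δx=-1.5000, Δy=5.5000; L_2 = √(Δx²+Δy²) = 5.7009
cable 3: Δx=2.5000, Δy=-2.5000; L_3 = √(Δx²+Δy²) = 3.5355
cable 4: Δx=-1.5000, Δy=1.5000; L_4 = √(Δx²+Δy²) = 2.1213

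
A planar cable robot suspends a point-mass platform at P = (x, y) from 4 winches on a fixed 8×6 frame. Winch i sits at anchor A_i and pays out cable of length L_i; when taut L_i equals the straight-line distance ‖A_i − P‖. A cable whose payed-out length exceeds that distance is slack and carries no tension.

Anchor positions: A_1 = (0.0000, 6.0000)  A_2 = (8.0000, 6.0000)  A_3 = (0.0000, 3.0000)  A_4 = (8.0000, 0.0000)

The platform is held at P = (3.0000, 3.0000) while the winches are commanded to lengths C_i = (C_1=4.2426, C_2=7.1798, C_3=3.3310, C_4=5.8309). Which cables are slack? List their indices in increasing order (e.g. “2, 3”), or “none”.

2, 3

i=1: geometric 4.2426 vs commanded 4.2426 ⇒ taut
i=2: geometric 5.8310 vs commanded 7.1798 ⇒ slack
i=3: geometric 3.0000 vs commanded 3.3310 ⇒ slack
i=4: geometric 5.8310 vs commanded 5.8309 ⇒ taut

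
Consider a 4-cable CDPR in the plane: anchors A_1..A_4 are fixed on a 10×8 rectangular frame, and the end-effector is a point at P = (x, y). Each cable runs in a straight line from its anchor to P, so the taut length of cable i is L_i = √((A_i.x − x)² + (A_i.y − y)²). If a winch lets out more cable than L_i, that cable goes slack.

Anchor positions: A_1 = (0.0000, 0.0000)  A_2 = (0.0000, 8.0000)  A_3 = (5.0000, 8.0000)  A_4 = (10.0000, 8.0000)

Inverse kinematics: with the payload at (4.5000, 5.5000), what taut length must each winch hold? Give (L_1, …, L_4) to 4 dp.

(7.1063, 5.1478, 2.5495, 6.0415)

L_1 = √((0.0000−4.5000)² + (0.0000−5.5000)²) = 7.1063
L_2 = √((0.0000−4.5000)² + (8.0000−5.5000)²) = 5.1478
L_3 = √((5.0000−4.5000)² + (8.0000−5.5000)²) = 2.5495
L_4 = √((10.0000−4.5000)² + (8.0000−5.5000)²) = 6.0415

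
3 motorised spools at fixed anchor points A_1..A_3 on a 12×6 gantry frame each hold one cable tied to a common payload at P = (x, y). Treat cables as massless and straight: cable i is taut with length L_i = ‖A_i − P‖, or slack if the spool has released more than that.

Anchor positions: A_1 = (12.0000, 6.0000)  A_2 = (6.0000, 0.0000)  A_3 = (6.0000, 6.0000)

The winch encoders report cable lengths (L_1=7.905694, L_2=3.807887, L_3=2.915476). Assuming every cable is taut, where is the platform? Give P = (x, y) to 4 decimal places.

(4.5000, 3.5000)

expand ‖A_i−P‖²=L_i² and subtract eq 1 (c_i ≔ ‖A_i‖²−L_i²)
c_1 = 144.0000+36.0000−62.5000 = 117.5000
eq1−eq2 → [12.0000  12.0000]·P = 96.0000
eq1−eq3 → [12.0000  0.0000]·P = 54.0000
2×2 solve → P = (4.5000, 3.5000)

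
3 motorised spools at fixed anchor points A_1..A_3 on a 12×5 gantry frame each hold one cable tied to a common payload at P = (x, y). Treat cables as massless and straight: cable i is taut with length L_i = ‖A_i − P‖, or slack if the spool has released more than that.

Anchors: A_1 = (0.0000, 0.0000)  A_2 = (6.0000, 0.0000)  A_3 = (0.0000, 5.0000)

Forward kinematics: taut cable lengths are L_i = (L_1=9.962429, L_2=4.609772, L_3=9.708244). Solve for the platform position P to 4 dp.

expand ‖A_i−P‖²=L_i² and subtract eq 1 (c_i ≔ ‖A_i‖²−L_i²)
c_1 = 0.0000+0.0000−99.2500 = -99.2500
eq1−eq2 → [-12.0000  0.0000]·P = -114.0000
eq1−eq3 → [0.0000  -10.0000]·P = -30.0000
2×2 solve → P = (9.5000, 3.0000)

(9.5000, 3.0000)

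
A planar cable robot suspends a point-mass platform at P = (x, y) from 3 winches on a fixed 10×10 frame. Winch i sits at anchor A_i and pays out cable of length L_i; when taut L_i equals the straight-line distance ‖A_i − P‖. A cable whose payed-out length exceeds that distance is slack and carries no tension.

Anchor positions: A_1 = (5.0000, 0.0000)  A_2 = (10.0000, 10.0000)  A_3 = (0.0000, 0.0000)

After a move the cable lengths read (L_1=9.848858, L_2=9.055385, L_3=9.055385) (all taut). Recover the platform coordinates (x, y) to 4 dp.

each cable: (A_i−P)·(A_i−P) = L_i²; let k_i = ‖A_i‖²−L_i²
k_1 = 25.0000+0.0000−97.0000 = -72.0000
row 1: -10.0000x − 20.0000y = -190.0000  (k_2=118.0000)
row 2: 10.0000x + 0.0000y = 10.0000  (k_3=-82.0000)
Cramer on rows 1–2 → x = 1.0000, y = 9.0000

(1.0000, 9.0000)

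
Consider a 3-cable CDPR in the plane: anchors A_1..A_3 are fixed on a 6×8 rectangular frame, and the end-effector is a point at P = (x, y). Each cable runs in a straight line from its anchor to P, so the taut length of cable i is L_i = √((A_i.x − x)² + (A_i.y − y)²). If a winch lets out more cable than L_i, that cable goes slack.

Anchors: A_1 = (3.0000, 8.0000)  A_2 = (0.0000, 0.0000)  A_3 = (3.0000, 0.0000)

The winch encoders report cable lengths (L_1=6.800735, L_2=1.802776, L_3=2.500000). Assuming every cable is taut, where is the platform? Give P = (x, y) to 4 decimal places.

(1.0000, 1.5000)

expand ‖A_i−P‖²=L_i² and subtract eq 1 (k_i ≔ ‖A_i‖²−L_i²)
k_1 = 9.0000+64.0000−46.2500 = 26.7500
eq1−eq2 → [6.0000  16.0000]·P = 30.0000
eq1−eq3 → [0.0000  16.0000]·P = 24.0000
2×2 solve → P = (1.0000, 1.5000)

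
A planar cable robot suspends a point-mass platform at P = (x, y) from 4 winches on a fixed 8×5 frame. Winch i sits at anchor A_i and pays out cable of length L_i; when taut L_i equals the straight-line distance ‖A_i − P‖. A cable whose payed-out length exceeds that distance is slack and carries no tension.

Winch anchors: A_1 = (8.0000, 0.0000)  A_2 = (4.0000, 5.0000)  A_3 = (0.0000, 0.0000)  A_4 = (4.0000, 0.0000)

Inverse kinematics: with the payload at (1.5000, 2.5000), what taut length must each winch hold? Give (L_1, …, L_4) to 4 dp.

L_1: Δ = A_1−P = (6.5000, -2.5000) → ‖Δ‖ = √48.5000 = 6.9642
L_2: Δ = A_2−P = (2.5000, 2.5000) → ‖Δ‖ = √12.5000 = 3.5355
L_3: Δ = A_3−P = (-1.5000, -2.5000) → ‖Δ‖ = √8.5000 = 2.9155
L_4: Δ = A_4−P = (2.5000, -2.5000) → ‖Δ‖ = √12.5000 = 3.5355

(6.9642, 3.5355, 2.9155, 3.5355)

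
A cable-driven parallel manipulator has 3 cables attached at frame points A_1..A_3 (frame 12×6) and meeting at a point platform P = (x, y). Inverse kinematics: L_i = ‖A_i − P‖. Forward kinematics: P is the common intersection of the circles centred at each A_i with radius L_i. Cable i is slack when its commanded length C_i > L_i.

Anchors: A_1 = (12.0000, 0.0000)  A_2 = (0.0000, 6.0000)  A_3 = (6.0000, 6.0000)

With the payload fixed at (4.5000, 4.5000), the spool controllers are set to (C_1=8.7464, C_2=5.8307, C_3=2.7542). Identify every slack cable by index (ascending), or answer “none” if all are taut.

cable 1: √((7.5000)²+(-4.5000)²)=8.7464, C_1=8.7464: taut
cable 2: √((-4.5000)²+(1.5000)²)=4.7434, C_2=5.8307: slack
cable 3: √((1.5000)²+(1.5000)²)=2.1213, C_3=2.7542: slack

2, 3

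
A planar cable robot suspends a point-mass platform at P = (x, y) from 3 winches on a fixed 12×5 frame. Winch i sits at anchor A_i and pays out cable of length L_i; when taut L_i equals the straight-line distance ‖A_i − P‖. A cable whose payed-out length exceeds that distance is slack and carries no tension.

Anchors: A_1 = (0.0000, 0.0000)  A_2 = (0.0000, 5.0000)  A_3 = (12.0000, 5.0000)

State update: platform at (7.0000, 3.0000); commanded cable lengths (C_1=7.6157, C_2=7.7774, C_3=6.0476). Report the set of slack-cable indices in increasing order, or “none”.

2, 3

i=1: geometric 7.6158 vs commanded 7.6157 ⇒ taut
i=2: geometric 7.2801 vs commanded 7.7774 ⇒ slack
i=3: geometric 5.3852 vs commanded 6.0476 ⇒ slack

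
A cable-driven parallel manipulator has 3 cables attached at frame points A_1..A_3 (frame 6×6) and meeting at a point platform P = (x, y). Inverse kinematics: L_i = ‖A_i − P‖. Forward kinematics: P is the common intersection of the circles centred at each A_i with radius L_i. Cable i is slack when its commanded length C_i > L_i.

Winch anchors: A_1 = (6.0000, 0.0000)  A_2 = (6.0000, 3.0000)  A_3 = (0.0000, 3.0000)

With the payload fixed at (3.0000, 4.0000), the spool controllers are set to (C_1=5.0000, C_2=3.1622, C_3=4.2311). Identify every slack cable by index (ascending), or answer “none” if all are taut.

cable 1: √((3.0000)²+(-4.0000)²)=5.0000, C_1=5.0000: taut
cable 2: √((3.0000)²+(-1.0000)²)=3.1623, C_2=3.1622: taut
cable 3: √((-3.0000)²+(-1.0000)²)=3.1623, C_3=4.2311: slack

3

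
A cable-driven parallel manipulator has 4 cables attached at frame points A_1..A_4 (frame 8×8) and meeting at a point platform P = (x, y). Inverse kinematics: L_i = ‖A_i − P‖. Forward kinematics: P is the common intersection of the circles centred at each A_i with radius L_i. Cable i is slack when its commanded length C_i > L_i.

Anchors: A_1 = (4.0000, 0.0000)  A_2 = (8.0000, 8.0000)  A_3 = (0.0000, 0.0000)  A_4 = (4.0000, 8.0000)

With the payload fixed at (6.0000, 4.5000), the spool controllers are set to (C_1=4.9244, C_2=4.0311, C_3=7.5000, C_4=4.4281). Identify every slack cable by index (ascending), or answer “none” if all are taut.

4

i=1: geometric 4.9244 vs commanded 4.9244 ⇒ taut
i=2: geometric 4.0311 vs commanded 4.0311 ⇒ taut
i=3: geometric 7.5000 vs commanded 7.5000 ⇒ taut
i=4: geometric 4.0311 vs commanded 4.4281 ⇒ slack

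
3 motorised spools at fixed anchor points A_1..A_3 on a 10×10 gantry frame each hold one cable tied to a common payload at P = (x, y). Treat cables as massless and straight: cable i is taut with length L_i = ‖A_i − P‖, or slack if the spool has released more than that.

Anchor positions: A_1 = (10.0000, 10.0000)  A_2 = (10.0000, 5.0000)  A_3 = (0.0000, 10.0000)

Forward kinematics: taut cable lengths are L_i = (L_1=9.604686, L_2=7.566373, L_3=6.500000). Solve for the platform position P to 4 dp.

expand ‖A_i−P‖²=L_i² and subtract eq 1 (q_i ≔ ‖A_i‖²−L_i²)
q_1 = 100.0000+100.0000−92.2500 = 107.7500
eq1−eq2 → [0.0000  10.0000]·P = 40.0000
eq1−eq3 → [20.0000  0.0000]·P = 50.0000
2×2 solve → P = (2.5000, 4.0000)

(2.5000, 4.0000)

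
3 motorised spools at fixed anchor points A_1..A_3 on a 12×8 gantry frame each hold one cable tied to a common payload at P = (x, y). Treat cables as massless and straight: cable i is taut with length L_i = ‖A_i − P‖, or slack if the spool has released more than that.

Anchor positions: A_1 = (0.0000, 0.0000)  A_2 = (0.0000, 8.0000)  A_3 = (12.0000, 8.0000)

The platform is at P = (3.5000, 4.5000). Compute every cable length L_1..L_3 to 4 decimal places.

L_1 = √((0.0000−3.5000)² + (0.0000−4.5000)²) = 5.7009
L_2 = √((0.0000−3.5000)² + (8.0000−4.5000)²) = 4.9497
L_3 = √((12.0000−3.5000)² + (8.0000−4.5000)²) = 9.1924

(5.7009, 4.9497, 9.1924)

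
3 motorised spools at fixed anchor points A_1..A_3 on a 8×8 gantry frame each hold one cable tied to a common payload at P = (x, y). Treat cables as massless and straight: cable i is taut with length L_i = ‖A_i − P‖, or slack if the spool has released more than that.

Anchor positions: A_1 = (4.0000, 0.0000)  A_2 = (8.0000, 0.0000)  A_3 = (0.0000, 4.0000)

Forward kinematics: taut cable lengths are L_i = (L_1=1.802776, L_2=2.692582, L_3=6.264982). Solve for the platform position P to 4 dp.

(5.5000, 1.0000)

circle eqns → linear via eq_j − eq_1; set k_j = A_j·A_j − L_j²
k_1 = 16.0000+0.0000−3.2500 = 12.7500
-8.0000·x + 0.0000·y = k_1−k_2 = -44.0000
8.0000·x − 8.0000·y = k_1−k_3 = 36.0000
solve first two rows → x=5.5000, y=1.0000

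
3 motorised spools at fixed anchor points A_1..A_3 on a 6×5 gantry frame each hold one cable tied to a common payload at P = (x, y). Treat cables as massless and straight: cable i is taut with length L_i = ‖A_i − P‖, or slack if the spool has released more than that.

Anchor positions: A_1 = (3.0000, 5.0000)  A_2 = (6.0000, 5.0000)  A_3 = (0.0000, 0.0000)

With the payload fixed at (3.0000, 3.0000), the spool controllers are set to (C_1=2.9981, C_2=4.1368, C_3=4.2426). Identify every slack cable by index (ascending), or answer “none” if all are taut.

1, 2

cable 1: L_1 = ‖A_1−P‖ = 2.0000;  C_1 = 2.9981 → slack
cable 2: L_2 = ‖A_2−P‖ = 3.6056;  C_2 = 4.1368 → slack
cable 3: L_3 = ‖A_3−P‖ = 4.2426;  C_3 = 4.2426 → taut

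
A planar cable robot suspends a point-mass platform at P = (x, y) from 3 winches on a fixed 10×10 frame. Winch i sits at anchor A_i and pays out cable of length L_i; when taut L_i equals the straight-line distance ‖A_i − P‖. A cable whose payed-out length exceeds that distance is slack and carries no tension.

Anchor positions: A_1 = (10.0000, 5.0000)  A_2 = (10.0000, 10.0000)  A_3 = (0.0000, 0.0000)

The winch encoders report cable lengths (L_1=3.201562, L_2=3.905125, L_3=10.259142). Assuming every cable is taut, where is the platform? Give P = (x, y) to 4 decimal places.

expand ‖A_i−P‖²=L_i² and subtract eq 1 (k_i ≔ ‖A_i‖²−L_i²)
k_1 = 100.0000+25.0000−10.2500 = 114.7500
eq1−eq2 → [0.0000  -10.0000]·P = -70.0000
eq1−eq3 → [20.0000  10.0000]·P = 220.0000
2×2 solve → P = (7.5000, 7.0000)

(7.5000, 7.0000)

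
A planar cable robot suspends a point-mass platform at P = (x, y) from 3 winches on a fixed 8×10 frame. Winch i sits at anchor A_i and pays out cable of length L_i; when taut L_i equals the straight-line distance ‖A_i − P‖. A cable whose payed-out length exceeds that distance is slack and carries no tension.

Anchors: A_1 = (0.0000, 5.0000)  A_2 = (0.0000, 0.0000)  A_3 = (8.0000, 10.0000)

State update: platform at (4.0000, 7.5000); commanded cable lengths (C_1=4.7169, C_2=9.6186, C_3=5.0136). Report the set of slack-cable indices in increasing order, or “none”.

cable 1: L_1 = ‖A_1−P‖ = 4.7170;  C_1 = 4.7169 → taut
cable 2: L_2 = ‖A_2−P‖ = 8.5000;  C_2 = 9.6186 → slack
cable 3: L_3 = ‖A_3−P‖ = 4.7170;  C_3 = 5.0136 → slack

2, 3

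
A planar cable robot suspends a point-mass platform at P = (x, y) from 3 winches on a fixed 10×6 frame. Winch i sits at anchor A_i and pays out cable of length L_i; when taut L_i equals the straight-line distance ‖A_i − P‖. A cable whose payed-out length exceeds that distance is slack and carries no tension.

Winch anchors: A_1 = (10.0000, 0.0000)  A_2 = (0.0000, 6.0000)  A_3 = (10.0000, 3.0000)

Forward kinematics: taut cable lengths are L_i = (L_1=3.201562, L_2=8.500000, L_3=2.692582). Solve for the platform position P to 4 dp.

(7.5000, 2.0000)

circle eqns → linear via eq_j − eq_1; set k_j = A_j·A_j − L_j²
k_1 = 100.0000+0.0000−10.2500 = 89.7500
20.0000·x − 12.0000·y = k_1−k_2 = 126.0000
0.0000·x − 6.0000·y = k_1−k_3 = -12.0000
solve first two rows → x=7.5000, y=2.0000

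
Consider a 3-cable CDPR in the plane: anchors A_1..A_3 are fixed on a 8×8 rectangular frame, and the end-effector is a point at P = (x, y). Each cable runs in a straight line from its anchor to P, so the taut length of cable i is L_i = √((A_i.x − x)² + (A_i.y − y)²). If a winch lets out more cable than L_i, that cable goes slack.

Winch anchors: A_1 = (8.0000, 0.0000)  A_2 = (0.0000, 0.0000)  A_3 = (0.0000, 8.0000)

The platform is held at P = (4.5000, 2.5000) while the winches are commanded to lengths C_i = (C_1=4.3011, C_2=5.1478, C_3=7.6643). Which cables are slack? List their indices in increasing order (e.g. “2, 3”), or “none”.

cable 1: √((3.5000)²+(-2.5000)²)=4.3012, C_1=4.3011: taut
cable 2: √((-4.5000)²+(-2.5000)²)=5.1478, C_2=5.1478: taut
cable 3: √((-4.5000)²+(5.5000)²)=7.1063, C_3=7.6643: slack

3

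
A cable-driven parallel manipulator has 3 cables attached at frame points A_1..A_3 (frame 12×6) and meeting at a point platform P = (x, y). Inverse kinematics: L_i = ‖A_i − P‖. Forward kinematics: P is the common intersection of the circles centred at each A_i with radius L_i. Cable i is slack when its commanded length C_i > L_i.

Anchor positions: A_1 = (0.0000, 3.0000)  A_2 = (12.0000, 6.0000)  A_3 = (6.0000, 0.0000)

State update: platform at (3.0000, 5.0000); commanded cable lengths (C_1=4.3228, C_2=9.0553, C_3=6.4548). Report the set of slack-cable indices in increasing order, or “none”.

cable 1: √((-3.0000)²+(-2.0000)²)=3.6056, C_1=4.3228: slack
cable 2: √((9.0000)²+(1.0000)²)=9.0554, C_2=9.0553: taut
cable 3: √((3.0000)²+(-5.0000)²)=5.8310, C_3=6.4548: slack

1, 3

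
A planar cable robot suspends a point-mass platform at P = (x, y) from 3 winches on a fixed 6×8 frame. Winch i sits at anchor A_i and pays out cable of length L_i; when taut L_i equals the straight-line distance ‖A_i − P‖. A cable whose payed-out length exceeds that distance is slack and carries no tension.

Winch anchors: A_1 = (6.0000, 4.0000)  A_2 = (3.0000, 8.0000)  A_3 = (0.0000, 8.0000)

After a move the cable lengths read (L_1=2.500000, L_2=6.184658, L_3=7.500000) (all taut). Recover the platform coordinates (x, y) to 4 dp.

(4.5000, 2.0000)

expand ‖A_i−P‖²=L_i² and subtract eq 1 (c_i ≔ ‖A_i‖²−L_i²)
c_1 = 36.0000+16.0000−6.2500 = 45.7500
eq1−eq2 → [6.0000  -8.0000]·P = 11.0000
eq1−eq3 → [12.0000  -8.0000]·P = 38.0000
2×2 solve → P = (4.5000, 2.0000)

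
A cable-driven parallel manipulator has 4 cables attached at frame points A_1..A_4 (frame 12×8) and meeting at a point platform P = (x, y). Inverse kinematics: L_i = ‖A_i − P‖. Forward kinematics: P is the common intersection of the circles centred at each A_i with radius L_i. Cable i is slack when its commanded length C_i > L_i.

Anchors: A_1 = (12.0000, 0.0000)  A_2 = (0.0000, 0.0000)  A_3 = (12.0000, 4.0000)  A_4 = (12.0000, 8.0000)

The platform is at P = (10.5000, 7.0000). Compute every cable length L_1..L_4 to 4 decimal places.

L_1 = √((12.0000−10.5000)² + (0.0000−7.0000)²) = 7.1589
L_2 = √((0.0000−10.5000)² + (0.0000−7.0000)²) = 12.6194
L_3 = √((12.0000−10.5000)² + (4.0000−7.0000)²) = 3.3541
L_4 = √((12.0000−10.5000)² + (8.0000−7.0000)²) = 1.8028

(7.1589, 12.6194, 3.3541, 1.8028)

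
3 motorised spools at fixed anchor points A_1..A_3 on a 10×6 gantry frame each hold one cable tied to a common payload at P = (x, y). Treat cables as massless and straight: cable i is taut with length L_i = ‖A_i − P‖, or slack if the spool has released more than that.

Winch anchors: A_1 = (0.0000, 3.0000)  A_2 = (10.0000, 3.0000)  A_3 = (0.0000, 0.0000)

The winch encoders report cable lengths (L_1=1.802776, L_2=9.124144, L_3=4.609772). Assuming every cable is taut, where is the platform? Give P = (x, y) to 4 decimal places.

circle eqns → linear via eq_j − eq_1; set q_j = A_j·A_j − L_j²
q_1 = 0.0000+9.0000−3.2500 = 5.7500
-20.0000·x + 0.0000·y = q_1−q_2 = -20.0000
0.0000·x + 6.0000·y = q_1−q_3 = 27.0000
solve first two rows → x=1.0000, y=4.5000

(1.0000, 4.5000)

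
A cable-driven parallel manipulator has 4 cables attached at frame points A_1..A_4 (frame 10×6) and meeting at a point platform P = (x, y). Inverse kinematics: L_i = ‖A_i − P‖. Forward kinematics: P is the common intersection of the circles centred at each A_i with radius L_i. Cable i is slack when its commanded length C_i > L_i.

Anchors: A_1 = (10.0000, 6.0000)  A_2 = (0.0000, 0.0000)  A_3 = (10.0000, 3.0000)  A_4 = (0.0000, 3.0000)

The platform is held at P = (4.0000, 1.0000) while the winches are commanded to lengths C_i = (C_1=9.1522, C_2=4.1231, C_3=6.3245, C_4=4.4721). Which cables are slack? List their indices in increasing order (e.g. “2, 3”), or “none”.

1

i=1: geometric 7.8102 vs commanded 9.1522 ⇒ slack
i=2: geometric 4.1231 vs commanded 4.1231 ⇒ taut
i=3: geometric 6.3246 vs commanded 6.3245 ⇒ taut
i=4: geometric 4.4721 vs commanded 4.4721 ⇒ taut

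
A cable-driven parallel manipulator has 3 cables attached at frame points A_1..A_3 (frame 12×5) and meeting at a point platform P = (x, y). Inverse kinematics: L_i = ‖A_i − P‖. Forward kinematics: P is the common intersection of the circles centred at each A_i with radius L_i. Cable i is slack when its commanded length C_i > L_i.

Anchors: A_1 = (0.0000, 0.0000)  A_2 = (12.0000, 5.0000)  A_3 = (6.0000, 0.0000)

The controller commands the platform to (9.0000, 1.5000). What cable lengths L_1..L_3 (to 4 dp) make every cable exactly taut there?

L_1: Δ = A_1−P = (-9.0000, -1.5000) → ‖Δ‖ = √83.2500 = 9.1241
L_2: Δ = A_2−P = (3.0000, 3.5000) → ‖Δ‖ = √21.2500 = 4.6098
L_3: Δ = A_3−P = (-3.0000, -1.5000) → ‖Δ‖ = √11.2500 = 3.3541

(9.1241, 4.6098, 3.3541)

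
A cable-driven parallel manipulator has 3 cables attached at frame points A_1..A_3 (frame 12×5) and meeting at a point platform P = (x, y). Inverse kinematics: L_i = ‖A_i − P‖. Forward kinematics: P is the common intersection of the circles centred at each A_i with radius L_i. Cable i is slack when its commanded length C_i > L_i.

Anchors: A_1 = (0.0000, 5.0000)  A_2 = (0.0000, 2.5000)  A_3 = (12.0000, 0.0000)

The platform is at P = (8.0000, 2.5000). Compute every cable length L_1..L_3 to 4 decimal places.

(8.3815, 8.0000, 4.7170)

L_1 = √((0.0000−8.0000)² + (5.0000−2.5000)²) = 8.3815
L_2 = √((0.0000−8.0000)² + (2.5000−2.5000)²) = 8.0000
L_3 = √((12.0000−8.0000)² + (0.0000−2.5000)²) = 4.7170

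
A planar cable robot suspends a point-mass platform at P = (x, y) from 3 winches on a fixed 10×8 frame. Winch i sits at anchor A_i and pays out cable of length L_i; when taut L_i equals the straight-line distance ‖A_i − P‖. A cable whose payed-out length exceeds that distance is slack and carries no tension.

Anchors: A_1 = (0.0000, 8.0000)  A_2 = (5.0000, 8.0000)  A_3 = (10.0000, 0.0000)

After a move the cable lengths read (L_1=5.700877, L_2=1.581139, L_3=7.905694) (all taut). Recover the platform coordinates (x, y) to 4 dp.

each cable: (A_i−P)·(A_i−P) = L_i²; let q_i = ‖A_i‖²−L_i²
q_1 = 0.0000+64.0000−32.5000 = 31.5000
row 1: -10.0000x + 0.0000y = -55.0000  (q_2=86.5000)
row 2: -20.0000x + 16.0000y = -6.0000  (q_3=37.5000)
Cramer on rows 1–2 → x = 5.5000, y = 6.5000

(5.5000, 6.5000)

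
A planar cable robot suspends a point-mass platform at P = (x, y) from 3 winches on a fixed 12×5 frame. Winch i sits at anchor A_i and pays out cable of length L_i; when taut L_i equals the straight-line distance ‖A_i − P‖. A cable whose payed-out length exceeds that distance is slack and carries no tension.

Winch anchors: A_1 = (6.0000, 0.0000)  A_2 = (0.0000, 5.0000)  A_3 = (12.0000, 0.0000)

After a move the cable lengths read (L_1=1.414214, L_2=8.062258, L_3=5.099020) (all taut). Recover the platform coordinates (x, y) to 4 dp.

expand ‖A_i−P‖²=L_i² and subtract eq 1 (k_i ≔ ‖A_i‖²−L_i²)
k_1 = 36.0000+0.0000−2.0000 = 34.0000
eq1−eq2 → [12.0000  -10.0000]·P = 74.0000
eq1−eq3 → [-12.0000  0.0000]·P = -84.0000
2×2 solve → P = (7.0000, 1.0000)

(7.0000, 1.0000)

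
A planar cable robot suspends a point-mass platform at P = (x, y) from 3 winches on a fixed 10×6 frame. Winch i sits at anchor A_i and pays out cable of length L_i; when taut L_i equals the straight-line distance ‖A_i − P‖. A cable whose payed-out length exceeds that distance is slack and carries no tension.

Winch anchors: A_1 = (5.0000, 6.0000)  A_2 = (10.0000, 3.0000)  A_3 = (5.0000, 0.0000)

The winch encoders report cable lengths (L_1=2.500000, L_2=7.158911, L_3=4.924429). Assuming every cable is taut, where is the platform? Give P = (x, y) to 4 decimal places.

expand ‖A_i−P‖²=L_i² and subtract eq 1 (q_i ≔ ‖A_i‖²−L_i²)
q_1 = 25.0000+36.0000−6.2500 = 54.7500
eq1−eq2 → [-10.0000  6.0000]·P = -3.0000
eq1−eq3 → [0.0000  12.0000]·P = 54.0000
2×2 solve → P = (3.0000, 4.5000)

(3.0000, 4.5000)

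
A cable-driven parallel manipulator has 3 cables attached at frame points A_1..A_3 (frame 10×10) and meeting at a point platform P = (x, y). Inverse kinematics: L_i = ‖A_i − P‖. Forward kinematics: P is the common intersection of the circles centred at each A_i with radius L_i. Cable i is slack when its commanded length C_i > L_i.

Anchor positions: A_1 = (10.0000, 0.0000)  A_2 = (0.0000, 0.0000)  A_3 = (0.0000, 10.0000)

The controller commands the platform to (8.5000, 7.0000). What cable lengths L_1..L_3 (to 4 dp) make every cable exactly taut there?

L_1 = √((10.0000−8.5000)² + (0.0000−7.0000)²) = 7.1589
L_2 = √((0.0000−8.5000)² + (0.0000−7.0000)²) = 11.0114
L_3 = √((0.0000−8.5000)² + (10.0000−7.0000)²) = 9.0139

(7.1589, 11.0114, 9.0139)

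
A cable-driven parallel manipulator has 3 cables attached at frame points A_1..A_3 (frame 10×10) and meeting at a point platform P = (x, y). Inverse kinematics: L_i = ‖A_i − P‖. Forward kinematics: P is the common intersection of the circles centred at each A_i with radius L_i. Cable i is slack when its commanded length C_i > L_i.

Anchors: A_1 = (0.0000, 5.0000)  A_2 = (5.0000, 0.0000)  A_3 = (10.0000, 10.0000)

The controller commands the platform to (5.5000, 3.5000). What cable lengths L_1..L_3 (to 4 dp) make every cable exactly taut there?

cable 1: Δx=-5.5000, Δy=1.5000; L_1 = √(Δx²+Δy²) = 5.7009
cable 2: Δx=-0.5000, Δy=-3.5000; L_2 = √(Δx²+Δy²) = 3.5355
cable 3: Δx=4.5000, Δy=6.5000; L_3 = √(Δx²+Δy²) = 7.9057

(5.7009, 3.5355, 7.9057)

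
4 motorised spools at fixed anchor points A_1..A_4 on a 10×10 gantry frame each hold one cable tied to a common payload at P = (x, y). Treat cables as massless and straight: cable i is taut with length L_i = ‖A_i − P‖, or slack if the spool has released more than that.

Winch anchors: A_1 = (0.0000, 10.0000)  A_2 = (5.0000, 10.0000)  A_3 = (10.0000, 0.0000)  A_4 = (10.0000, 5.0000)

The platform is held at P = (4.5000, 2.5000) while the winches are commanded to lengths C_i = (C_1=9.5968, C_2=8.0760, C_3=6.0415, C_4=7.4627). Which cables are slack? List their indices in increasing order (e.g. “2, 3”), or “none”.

i=1: geometric 8.7464 vs commanded 9.5968 ⇒ slack
i=2: geometric 7.5166 vs commanded 8.0760 ⇒ slack
i=3: geometric 6.0415 vs commanded 6.0415 ⇒ taut
i=4: geometric 6.0415 vs commanded 7.4627 ⇒ slack

1, 2, 4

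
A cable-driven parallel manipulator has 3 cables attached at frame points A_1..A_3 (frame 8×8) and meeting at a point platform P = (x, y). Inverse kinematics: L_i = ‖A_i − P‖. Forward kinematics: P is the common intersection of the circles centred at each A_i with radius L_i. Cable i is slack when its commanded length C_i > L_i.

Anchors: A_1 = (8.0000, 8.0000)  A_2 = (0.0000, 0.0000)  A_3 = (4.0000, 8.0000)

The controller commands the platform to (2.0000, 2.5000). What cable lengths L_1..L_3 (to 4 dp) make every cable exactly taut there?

(8.1394, 3.2016, 5.8523)

cable 1: Δx=6.0000, Δy=5.5000; L_1 = √(Δx²+Δy²) = 8.1394
cable 2: Δx=-2.0000, Δy=-2.5000; L_2 = √(Δx²+Δy²) = 3.2016
cable 3: Δx=2.0000, Δy=5.5000; L_3 = √(Δx²+Δy²) = 5.8523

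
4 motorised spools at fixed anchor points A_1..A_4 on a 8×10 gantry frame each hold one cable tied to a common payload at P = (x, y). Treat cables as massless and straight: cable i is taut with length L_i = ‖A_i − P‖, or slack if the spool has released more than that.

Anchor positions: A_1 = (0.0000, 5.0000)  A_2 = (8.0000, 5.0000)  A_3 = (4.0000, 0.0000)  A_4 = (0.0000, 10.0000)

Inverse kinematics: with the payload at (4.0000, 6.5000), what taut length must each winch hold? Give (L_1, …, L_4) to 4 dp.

cable 1: Δx=-4.0000, Δy=-1.5000; L_1 = √(Δx²+Δy²) = 4.2720
cable 2: Δx=4.0000, Δy=-1.5000; L_2 = √(Δx²+Δy²) = 4.2720
cable 3: Δx=0.0000, Δy=-6.5000; L_3 = √(Δx²+Δy²) = 6.5000
cable 4: Δx=-4.0000, Δy=3.5000; L_4 = √(Δx²+Δy²) = 5.3151

(4.2720, 4.2720, 6.5000, 5.3151)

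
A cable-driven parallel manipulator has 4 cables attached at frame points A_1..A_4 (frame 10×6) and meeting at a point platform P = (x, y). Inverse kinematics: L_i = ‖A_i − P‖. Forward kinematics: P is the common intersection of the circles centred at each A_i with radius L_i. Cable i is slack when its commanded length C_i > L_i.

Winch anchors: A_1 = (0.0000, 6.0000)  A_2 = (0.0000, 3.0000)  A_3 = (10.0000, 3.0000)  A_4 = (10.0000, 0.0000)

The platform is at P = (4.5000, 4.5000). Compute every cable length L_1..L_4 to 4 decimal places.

cable 1: Δx=-4.5000, Δy=1.5000; L_1 = √(Δx²+Δy²) = 4.7434
cable 2: Δx=-4.5000, Δy=-1.5000; L_2 = √(Δx²+Δy²) = 4.7434
cable 3: Δx=5.5000, Δy=-1.5000; L_3 = √(Δx²+Δy²) = 5.7009
cable 4: Δx=5.5000, Δy=-4.5000; L_4 = √(Δx²+Δy²) = 7.1063

(4.7434, 4.7434, 5.7009, 7.1063)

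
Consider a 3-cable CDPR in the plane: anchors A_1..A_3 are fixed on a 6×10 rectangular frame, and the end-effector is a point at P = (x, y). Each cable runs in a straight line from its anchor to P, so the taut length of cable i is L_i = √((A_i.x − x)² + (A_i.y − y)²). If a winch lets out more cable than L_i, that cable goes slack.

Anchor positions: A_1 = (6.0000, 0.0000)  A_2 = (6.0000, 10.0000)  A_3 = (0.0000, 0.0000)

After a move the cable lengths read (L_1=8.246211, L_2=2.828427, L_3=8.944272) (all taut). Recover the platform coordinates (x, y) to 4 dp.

(4.0000, 8.0000)

circle eqns → linear via eq_j − eq_1; set c_j = A_j·A_j − L_j²
c_1 = 36.0000+0.0000−68.0000 = -32.0000
0.0000·x − 20.0000·y = c_1−c_2 = -160.0000
12.0000·x + 0.0000·y = c_1−c_3 = 48.0000
solve first two rows → x=4.0000, y=8.0000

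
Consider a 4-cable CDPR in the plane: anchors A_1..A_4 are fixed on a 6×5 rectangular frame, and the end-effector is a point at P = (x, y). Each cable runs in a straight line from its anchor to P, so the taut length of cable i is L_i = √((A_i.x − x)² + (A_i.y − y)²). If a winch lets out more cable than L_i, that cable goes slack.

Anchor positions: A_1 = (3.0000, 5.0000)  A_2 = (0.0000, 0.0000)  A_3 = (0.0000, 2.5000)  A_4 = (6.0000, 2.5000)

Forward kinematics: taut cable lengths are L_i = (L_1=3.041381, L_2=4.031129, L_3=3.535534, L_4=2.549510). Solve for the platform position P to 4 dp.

(3.5000, 2.0000)

circle eqns → linear via eq_j − eq_1; set k_j = A_j·A_j − L_j²
k_1 = 9.0000+25.0000−9.2500 = 24.7500
6.0000·x + 10.0000·y = k_1−k_2 = 41.0000
6.0000·x + 5.0000·y = k_1−k_3 = 31.0000
-6.0000·x + 5.0000·y = k_1−k_4 = -11.0000
solve first two rows → x=3.5000, y=2.0000
check cable 4: ‖A_4−P‖² = 6.5000 ≈ L_4² = 6.5000 ✓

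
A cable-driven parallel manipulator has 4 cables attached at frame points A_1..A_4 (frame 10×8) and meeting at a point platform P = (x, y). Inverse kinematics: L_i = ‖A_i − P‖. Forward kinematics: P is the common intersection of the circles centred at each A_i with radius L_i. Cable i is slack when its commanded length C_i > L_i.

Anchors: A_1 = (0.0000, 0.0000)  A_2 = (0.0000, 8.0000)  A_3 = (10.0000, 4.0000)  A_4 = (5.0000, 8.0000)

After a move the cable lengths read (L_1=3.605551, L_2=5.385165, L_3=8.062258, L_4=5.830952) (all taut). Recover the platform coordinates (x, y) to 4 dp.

(2.0000, 3.0000)

circle eqns → linear via eq_j − eq_1; set c_j = A_j·A_j − L_j²
c_1 = 0.0000+0.0000−13.0000 = -13.0000
0.0000·x − 16.0000·y = c_1−c_2 = -48.0000
-20.0000·x − 8.0000·y = c_1−c_3 = -64.0000
-10.0000·x − 16.0000·y = c_1−c_4 = -68.0000
solve first two rows → x=2.0000, y=3.0000
check cable 4: ‖A_4−P‖² = 34.0000 ≈ L_4² = 34.0000 ✓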